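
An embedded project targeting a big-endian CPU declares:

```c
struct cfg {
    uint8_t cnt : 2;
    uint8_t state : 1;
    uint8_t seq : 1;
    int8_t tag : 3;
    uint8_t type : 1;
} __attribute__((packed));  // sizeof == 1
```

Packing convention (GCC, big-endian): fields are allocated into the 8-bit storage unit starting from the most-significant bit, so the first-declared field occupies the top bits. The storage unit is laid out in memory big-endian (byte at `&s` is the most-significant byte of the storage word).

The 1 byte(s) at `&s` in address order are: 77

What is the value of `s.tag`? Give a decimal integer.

[0]=0x77 (big-endian) → word 0x77
cnt:2 @ bit 6 → (0x77>>6)&0x3 = 0x1
state:1 @ bit 5 → (0x77>>5)&0x1 = 0x1
seq:1 @ bit 4 → (0x77>>4)&0x1 = 0x1
tag:3 @ bit 1 → (0x77>>1)&0x7 = 0x3  ←
type:1 @ bit 0 → (0x77>>0)&0x1 = 0x1
tag signed 3b, MSB=0: value = 3

3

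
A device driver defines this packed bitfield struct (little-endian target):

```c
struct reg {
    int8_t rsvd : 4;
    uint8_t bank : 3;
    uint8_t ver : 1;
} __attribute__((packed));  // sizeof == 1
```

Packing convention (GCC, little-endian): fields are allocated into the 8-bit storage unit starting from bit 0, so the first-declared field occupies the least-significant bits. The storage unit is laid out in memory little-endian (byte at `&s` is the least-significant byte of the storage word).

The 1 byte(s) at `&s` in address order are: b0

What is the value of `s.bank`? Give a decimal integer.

[0]=0xb0 (little-endian) → word 0xb0
rsvd [0+:4] = (word>>0) & 0xf = 0
bank [4+:3] = (word>>4) & 0x7 = 3  ←
ver [7+:1] = (word>>7) & 0x1 = 1

3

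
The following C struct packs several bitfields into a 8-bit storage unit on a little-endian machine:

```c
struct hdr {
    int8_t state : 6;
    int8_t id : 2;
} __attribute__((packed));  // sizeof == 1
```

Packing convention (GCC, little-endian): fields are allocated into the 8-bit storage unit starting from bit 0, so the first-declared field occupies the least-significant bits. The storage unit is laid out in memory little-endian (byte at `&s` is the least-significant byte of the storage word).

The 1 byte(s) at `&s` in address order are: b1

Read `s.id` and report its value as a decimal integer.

-2

[0]=0xb1 (little-endian) → word 0xb1
state [0+:6] = (word>>0) & 0x3f = 49
id [6+:2] = (word>>6) & 0x3 = 2  ←
id signed 2b, MSB=1: 2 - 4 = -2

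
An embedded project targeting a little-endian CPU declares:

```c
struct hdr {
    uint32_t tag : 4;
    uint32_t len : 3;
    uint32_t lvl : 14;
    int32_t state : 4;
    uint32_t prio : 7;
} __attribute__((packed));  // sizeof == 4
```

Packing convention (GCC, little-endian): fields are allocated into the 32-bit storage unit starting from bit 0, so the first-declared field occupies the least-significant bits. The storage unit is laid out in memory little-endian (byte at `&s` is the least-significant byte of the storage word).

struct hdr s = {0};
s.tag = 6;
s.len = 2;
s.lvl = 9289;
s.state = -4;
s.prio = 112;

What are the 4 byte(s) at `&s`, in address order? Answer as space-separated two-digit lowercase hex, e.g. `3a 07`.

tag:4 = 6 → 0x6 << 0 → word 0x00000006
len:3 = 2 → 0x2 << 4 → word 0x00000026
lvl:14 = 9289 → 0x2449 << 7 → word 0x001224a6
state:4 = -4 → 0xc << 21 → word 0x019224a6
prio:7 = 112 → 0x70 << 25 → word 0xe19224a6
word = 0xe19224a6 → little-endian bytes:
  [0]=0xa6  [1]=0x24  [2]=0x92  [3]=0xe1

a6 24 92 e1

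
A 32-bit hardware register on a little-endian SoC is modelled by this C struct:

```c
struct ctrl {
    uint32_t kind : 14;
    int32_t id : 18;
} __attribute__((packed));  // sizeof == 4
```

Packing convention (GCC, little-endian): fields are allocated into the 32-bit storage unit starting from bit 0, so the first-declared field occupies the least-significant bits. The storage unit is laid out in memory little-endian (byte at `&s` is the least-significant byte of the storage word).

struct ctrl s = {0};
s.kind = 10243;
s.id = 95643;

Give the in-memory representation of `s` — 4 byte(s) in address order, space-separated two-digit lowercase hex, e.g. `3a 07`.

kind (14b) val=10243 bits=0x2803 at bit 0: 0x00002803
id (18b) val=95643 bits=0x1759b at bit 14: 0x5d66e803
word = 0x5d66e803 → little-endian bytes:
  [0]=0x03  [1]=0xe8  [2]=0x66  [3]=0x5d

03 e8 66 5d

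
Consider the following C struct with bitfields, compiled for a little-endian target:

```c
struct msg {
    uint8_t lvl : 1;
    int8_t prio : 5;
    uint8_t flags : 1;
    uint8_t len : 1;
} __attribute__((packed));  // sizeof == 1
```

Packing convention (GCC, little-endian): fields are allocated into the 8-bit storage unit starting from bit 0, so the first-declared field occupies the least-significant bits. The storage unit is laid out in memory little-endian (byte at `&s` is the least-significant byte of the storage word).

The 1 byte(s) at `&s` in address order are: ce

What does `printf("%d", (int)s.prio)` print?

[0]=0xce (little-endian) → word 0xce
lvl:1 @ bit 0 → (0xce>>0)&0x1 = 0x0
prio:5 @ bit 1 → (0xce>>1)&0x1f = 0x7  ←
flags:1 @ bit 6 → (0xce>>6)&0x1 = 0x1
len:1 @ bit 7 → (0xce>>7)&0x1 = 0x1
prio signed 5b, MSB=0: value = 7

7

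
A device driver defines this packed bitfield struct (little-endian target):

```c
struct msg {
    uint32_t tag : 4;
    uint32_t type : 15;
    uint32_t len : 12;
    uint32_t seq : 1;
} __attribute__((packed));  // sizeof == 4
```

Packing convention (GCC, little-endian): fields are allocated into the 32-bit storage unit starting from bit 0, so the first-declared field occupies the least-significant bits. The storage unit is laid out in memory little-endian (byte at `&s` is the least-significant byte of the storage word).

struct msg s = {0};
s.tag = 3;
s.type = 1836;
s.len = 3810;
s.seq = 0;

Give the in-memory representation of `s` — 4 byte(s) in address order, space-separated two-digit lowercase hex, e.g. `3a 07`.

c3 72 10 77

[0+:4] tag=3 & 0xf = 0x3; word=0x00000003
[4+:15] type=1836 & 0x7fff = 0x72c; word=0x000072c3
[19+:12] len=3810 & 0xfff = 0xee2; word=0x771072c3
[31+:1] seq=0 & 0x1 = 0x0; word=0x771072c3
word = 0x771072c3 → little-endian bytes:
  [0]=0xc3  [1]=0x72  [2]=0x10  [3]=0x77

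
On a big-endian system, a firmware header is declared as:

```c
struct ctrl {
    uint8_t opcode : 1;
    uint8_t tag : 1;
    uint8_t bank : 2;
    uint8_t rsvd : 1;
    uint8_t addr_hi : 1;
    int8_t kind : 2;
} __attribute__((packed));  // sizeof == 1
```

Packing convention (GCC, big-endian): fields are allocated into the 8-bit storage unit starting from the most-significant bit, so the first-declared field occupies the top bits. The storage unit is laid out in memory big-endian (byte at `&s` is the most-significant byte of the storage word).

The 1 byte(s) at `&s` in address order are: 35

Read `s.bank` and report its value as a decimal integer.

[0]=0x35 (big-endian) → word 0x35
opcode:1 @ bit 7 → (0x35>>7)&0x1 = 0x0
tag:1 @ bit 6 → (0x35>>6)&0x1 = 0x0
bank:2 @ bit 4 → (0x35>>4)&0x3 = 0x3  ←
rsvd:1 @ bit 3 → (0x35>>3)&0x1 = 0x0
addr_hi:1 @ bit 2 → (0x35>>2)&0x1 = 0x1
kind:2 @ bit 0 → (0x35>>0)&0x3 = 0x1

3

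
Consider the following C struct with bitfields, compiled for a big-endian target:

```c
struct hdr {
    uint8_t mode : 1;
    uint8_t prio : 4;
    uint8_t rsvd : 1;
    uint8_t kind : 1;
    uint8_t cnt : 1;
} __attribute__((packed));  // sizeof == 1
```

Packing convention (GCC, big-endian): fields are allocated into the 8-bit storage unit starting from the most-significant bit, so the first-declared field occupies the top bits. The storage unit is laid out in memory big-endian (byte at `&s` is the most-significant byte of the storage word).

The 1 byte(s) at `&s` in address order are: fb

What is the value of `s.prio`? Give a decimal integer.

15

[0]=0xfb (big-endian) → word 0xfb
mode [7+:1] = (word>>7) & 0x1 = 1
prio [3+:4] = (word>>3) & 0xf = 15  ←
rsvd [2+:1] = (word>>2) & 0x1 = 0
kind [1+:1] = (word>>1) & 0x1 = 1
cnt [0+:1] = (word>>0) & 0x1 = 1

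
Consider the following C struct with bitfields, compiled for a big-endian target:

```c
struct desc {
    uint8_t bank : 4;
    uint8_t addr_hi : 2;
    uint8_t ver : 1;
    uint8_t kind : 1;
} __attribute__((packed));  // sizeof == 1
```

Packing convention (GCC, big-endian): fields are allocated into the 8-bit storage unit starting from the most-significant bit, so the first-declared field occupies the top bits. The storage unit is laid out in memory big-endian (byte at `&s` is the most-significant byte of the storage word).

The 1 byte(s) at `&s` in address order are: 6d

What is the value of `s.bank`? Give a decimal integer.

[0]=0x6d (big-endian) → word 0x6d
bank [4+:4] = (word>>4) & 0xf = 6  ←
addr_hi [2+:2] = (word>>2) & 0x3 = 3
ver [1+:1] = (word>>1) & 0x1 = 0
kind [0+:1] = (word>>0) & 0x1 = 1

6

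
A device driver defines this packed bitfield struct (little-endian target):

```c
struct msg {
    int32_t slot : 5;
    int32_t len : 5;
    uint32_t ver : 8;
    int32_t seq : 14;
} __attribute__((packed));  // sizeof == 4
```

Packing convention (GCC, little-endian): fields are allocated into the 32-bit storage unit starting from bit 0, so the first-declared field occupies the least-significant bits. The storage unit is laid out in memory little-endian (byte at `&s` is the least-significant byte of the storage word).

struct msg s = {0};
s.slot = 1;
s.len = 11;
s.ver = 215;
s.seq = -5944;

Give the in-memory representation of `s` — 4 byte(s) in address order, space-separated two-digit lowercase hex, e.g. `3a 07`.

[0+:5] slot=1 & 0x1f = 0x1; word=0x00000001
[5+:5] len=11 & 0x1f = 0xb; word=0x00000161
[10+:8] ver=215 & 0xff = 0xd7; word=0x00035d61
[18+:14] seq=-5944 & 0x3fff = 0x28c8; word=0xa3235d61
word = 0xa3235d61 → little-endian bytes:
  [0]=0x61  [1]=0x5d  [2]=0x23  [3]=0xa3

61 5d 23 a3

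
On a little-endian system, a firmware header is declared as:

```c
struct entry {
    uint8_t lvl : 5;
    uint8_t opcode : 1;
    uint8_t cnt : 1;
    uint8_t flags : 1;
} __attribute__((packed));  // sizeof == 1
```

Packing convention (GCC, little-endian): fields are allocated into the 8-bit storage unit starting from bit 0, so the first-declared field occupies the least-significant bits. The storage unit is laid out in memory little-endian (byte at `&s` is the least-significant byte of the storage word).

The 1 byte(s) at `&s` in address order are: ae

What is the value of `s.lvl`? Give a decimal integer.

[0]=0xae (little-endian) → word 0xae
lvl:5 @ bit 0 → (0xae>>0)&0x1f = 0xe  ←
opcode:1 @ bit 5 → (0xae>>5)&0x1 = 0x1
cnt:1 @ bit 6 → (0xae>>6)&0x1 = 0x0
flags:1 @ bit 7 → (0xae>>7)&0x1 = 0x1

14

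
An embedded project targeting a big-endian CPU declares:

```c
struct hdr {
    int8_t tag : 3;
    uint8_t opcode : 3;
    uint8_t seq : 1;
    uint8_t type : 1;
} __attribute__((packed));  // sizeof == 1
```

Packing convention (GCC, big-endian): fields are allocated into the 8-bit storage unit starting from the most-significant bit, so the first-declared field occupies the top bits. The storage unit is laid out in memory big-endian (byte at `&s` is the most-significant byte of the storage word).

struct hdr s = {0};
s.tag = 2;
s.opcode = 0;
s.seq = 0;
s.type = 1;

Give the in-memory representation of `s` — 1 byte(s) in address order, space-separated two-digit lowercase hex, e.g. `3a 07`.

tag (3b) val=2 bits=0x2 at bit 5: 0x40
opcode (3b) val=0 bits=0x0 at bit 2: 0x40
seq (1b) val=0 bits=0x0 at bit 1: 0x40
type (1b) val=1 bits=0x1 at bit 0: 0x41
word = 0x41 → big-endian bytes:
  [0]=0x41

41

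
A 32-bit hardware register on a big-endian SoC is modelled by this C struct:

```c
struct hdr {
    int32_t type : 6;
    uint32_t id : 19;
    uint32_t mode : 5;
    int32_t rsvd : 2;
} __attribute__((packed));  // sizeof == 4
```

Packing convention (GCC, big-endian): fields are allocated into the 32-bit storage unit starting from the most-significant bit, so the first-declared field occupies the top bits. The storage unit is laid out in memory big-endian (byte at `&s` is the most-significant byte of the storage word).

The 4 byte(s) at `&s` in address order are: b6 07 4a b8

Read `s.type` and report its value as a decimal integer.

[0]=0xb6 [1]=0x07 [2]=0x4a [3]=0xb8 (big-endian) → word 0xb6074ab8
type [26+:6] = (word>>26) & 0x3f = 45  ←
id [7+:19] = (word>>7) & 0x7ffff = 265877
mode [2+:5] = (word>>2) & 0x1f = 14
rsvd [0+:2] = (word>>0) & 0x3 = 0
type signed 6b, MSB=1: 45 - 64 = -19

-19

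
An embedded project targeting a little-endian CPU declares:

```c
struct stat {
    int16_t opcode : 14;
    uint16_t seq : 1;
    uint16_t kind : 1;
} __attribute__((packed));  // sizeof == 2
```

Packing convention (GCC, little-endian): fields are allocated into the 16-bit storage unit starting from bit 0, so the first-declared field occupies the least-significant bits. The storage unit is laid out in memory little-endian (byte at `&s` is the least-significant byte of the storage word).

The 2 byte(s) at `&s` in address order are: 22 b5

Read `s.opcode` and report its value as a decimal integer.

[0]=0x22 [1]=0xb5 (little-endian) → word 0xb522
opcode:14 @ bit 0 → (0xb522>>0)&0x3fff = 0x3522  ←
seq:1 @ bit 14 → (0xb522>>14)&0x1 = 0x0
kind:1 @ bit 15 → (0xb522>>15)&0x1 = 0x1
opcode signed 14b, MSB=1: 13602 - 16384 = -2782

-2782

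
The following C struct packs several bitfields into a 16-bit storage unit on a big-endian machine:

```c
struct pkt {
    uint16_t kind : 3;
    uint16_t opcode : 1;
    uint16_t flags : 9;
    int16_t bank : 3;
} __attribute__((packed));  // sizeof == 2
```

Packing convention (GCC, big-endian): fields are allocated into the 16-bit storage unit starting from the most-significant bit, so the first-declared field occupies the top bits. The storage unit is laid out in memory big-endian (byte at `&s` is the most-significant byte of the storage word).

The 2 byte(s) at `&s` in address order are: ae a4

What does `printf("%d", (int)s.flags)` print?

468

[0]=0xae [1]=0xa4 (big-endian) → word 0xaea4
kind:3 @ bit 13 → (0xaea4>>13)&0x7 = 0x5
opcode:1 @ bit 12 → (0xaea4>>12)&0x1 = 0x0
flags:9 @ bit 3 → (0xaea4>>3)&0x1ff = 0x1d4  ←
bank:3 @ bit 0 → (0xaea4>>0)&0x7 = 0x4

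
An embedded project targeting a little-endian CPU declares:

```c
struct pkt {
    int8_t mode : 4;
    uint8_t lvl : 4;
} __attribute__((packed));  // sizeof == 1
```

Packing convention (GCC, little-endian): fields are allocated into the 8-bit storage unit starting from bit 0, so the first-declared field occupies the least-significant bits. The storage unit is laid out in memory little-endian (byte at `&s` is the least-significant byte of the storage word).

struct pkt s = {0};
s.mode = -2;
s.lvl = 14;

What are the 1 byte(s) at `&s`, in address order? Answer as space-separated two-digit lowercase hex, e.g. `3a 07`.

ee

mode (4b) val=-2 bits=0xe at bit 0: 0x0e
lvl (4b) val=14 bits=0xe at bit 4: 0xee
word = 0xee → little-endian bytes:
  [0]=0xee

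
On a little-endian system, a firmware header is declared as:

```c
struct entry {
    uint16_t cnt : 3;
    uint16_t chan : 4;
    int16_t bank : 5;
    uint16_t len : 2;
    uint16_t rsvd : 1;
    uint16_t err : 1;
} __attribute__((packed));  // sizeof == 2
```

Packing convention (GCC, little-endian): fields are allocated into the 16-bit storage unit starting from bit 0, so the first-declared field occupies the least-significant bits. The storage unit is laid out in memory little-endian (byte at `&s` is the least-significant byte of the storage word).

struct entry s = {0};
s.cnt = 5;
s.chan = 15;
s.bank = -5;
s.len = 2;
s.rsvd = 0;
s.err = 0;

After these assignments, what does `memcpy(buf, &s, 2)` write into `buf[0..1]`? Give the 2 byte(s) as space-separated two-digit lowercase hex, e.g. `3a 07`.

fd 2d

[0+:3] cnt=5 & 0x7 = 0x5; word=0x0005
[3+:4] chan=15 & 0xf = 0xf; word=0x007d
[7+:5] bank=-5 & 0x1f = 0x1b; word=0x0dfd
[12+:2] len=2 & 0x3 = 0x2; word=0x2dfd
[14+:1] rsvd=0 & 0x1 = 0x0; word=0x2dfd
[15+:1] err=0 & 0x1 = 0x0; word=0x2dfd
word = 0x2dfd → little-endian bytes:
  [0]=0xfd  [1]=0x2d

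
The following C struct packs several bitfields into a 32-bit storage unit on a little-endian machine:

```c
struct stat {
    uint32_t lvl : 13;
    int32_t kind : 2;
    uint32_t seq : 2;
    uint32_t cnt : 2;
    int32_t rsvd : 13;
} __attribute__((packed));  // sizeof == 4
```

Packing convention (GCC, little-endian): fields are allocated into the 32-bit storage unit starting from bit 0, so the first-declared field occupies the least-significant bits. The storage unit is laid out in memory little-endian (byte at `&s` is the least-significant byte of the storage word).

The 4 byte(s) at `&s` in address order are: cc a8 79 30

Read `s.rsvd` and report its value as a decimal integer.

1551

[0]=0xcc [1]=0xa8 [2]=0x79 [3]=0x30 (little-endian) → word 0x3079a8cc
lvl [0+:13] = (word>>0) & 0x1fff = 2252
kind [13+:2] = (word>>13) & 0x3 = 1
seq [15+:2] = (word>>15) & 0x3 = 3
cnt [17+:2] = (word>>17) & 0x3 = 0
rsvd [19+:13] = (word>>19) & 0x1fff = 1551  ←
rsvd signed 13b, MSB=0: value = 1551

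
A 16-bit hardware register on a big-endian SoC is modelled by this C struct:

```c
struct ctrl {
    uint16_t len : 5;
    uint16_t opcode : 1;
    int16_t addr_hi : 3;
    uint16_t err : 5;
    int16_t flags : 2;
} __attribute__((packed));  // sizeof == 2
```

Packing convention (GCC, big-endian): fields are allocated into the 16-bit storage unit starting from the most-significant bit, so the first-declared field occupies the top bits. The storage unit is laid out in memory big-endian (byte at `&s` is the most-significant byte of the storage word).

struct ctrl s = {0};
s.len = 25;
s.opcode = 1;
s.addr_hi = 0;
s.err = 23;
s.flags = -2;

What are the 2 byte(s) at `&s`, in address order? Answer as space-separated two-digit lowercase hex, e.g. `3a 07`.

cc 5e

len:5 = 25 → 0x19 << 11 → word 0xc800
opcode:1 = 1 → 0x1 << 10 → word 0xcc00
addr_hi:3 = 0 → 0x0 << 7 → word 0xcc00
err:5 = 23 → 0x17 << 2 → word 0xcc5c
flags:2 = -2 → 0x2 << 0 → word 0xcc5e
word = 0xcc5e → big-endian bytes:
  [0]=0xcc  [1]=0x5e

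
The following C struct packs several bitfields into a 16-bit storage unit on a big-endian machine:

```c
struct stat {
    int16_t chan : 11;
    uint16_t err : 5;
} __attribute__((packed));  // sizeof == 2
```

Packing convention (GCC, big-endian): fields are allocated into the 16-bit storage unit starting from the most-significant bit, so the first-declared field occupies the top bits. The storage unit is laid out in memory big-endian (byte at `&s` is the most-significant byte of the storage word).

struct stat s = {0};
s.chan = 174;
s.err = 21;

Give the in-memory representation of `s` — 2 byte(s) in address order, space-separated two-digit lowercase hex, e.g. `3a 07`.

chan:11 = 174 → 0xae << 5 → word 0x15c0
err:5 = 21 → 0x15 << 0 → word 0x15d5
word = 0x15d5 → big-endian bytes:
  [0]=0x15  [1]=0xd5

15 d5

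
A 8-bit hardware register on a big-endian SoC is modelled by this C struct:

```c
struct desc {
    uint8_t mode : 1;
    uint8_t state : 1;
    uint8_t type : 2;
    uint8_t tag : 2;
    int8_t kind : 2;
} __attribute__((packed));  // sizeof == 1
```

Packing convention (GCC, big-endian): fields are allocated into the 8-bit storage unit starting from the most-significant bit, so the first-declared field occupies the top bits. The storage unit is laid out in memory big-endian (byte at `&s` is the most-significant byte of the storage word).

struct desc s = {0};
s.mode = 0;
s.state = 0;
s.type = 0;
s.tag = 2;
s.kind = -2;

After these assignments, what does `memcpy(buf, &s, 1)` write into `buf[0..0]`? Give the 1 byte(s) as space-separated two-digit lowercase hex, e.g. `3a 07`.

mode (1b) val=0 bits=0x0 at bit 7: 0x00
state (1b) val=0 bits=0x0 at bit 6: 0x00
type (2b) val=0 bits=0x0 at bit 4: 0x00
tag (2b) val=2 bits=0x2 at bit 2: 0x08
kind (2b) val=-2 bits=0x2 at bit 0: 0x0a
word = 0x0a → big-endian bytes:
  [0]=0x0a

0a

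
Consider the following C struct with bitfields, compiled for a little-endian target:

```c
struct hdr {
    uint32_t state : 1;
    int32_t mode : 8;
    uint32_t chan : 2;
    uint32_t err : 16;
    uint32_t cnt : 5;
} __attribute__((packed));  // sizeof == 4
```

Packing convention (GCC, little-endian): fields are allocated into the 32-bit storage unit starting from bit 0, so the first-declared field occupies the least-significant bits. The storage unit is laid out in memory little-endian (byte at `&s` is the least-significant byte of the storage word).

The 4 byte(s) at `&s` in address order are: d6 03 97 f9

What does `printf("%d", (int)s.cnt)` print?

[0]=0xd6 [1]=0x03 [2]=0x97 [3]=0xf9 (little-endian) → word 0xf99703d6
state:1 @ bit 0 → (0xf99703d6>>0)&0x1 = 0x0
mode:8 @ bit 1 → (0xf99703d6>>1)&0xff = 0xeb
chan:2 @ bit 9 → (0xf99703d6>>9)&0x3 = 0x1
err:16 @ bit 11 → (0xf99703d6>>11)&0xffff = 0x32e0
cnt:5 @ bit 27 → (0xf99703d6>>27)&0x1f = 0x1f  ←

31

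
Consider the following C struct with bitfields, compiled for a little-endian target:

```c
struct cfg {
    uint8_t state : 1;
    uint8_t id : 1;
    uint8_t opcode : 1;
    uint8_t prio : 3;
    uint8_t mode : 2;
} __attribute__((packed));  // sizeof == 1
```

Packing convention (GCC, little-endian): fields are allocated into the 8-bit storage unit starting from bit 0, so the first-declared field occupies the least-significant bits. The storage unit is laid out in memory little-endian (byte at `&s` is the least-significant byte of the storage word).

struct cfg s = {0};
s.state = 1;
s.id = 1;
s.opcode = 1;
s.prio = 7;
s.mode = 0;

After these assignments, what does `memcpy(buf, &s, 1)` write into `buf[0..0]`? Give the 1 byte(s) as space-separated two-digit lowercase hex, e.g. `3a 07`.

state:1 = 1 → 0x1 << 0 → word 0x01
id:1 = 1 → 0x1 << 1 → word 0x03
opcode:1 = 1 → 0x1 << 2 → word 0x07
prio:3 = 7 → 0x7 << 3 → word 0x3f
mode:2 = 0 → 0x0 << 6 → word 0x3f
word = 0x3f → little-endian bytes:
  [0]=0x3f

3f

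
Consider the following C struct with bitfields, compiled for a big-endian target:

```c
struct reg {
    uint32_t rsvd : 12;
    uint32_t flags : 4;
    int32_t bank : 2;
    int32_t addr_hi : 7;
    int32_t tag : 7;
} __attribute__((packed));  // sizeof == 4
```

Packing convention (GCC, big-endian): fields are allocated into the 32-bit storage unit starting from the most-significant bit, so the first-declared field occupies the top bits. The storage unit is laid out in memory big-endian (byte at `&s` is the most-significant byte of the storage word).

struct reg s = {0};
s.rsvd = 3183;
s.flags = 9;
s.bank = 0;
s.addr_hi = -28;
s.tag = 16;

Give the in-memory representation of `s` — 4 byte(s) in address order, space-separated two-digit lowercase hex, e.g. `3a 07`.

c6 f9 32 10

rsvd:12 = 3183 → 0xc6f << 20 → word 0xc6f00000
flags:4 = 9 → 0x9 << 16 → word 0xc6f90000
bank:2 = 0 → 0x0 << 14 → word 0xc6f90000
addr_hi:7 = -28 → 0x64 << 7 → word 0xc6f93200
tag:7 = 16 → 0x10 << 0 → word 0xc6f93210
word = 0xc6f93210 → big-endian bytes:
  [0]=0xc6  [1]=0xf9  [2]=0x32  [3]=0x10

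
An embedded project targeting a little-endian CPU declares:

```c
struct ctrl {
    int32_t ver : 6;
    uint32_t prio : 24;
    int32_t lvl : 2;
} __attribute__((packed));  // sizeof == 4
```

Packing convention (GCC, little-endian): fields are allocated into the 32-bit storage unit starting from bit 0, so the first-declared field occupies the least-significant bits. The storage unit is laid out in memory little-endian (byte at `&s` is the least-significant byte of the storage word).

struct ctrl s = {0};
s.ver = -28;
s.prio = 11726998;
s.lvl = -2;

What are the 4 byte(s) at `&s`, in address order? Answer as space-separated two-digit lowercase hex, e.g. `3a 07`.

a4 25 bc ac

[0+:6] ver=-28 & 0x3f = 0x24; word=0x00000024
[6+:24] prio=11726998 & 0xffffff = 0xb2f096; word=0x2cbc25a4
[30+:2] lvl=-2 & 0x3 = 0x2; word=0xacbc25a4
word = 0xacbc25a4 → little-endian bytes:
  [0]=0xa4  [1]=0x25  [2]=0xbc  [3]=0xac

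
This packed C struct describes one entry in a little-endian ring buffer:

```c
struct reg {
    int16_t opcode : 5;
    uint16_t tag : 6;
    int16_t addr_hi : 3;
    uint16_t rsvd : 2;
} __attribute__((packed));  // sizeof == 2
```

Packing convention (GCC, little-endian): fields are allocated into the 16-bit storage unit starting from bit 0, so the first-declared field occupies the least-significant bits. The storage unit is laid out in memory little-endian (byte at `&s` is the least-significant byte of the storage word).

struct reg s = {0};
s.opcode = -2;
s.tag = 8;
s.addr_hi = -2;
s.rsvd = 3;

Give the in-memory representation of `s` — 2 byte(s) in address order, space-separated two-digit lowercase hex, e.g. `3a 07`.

1e f1

opcode (5b) val=-2 bits=0x1e at bit 0: 0x001e
tag (6b) val=8 bits=0x8 at bit 5: 0x011e
addr_hi (3b) val=-2 bits=0x6 at bit 11: 0x311e
rsvd (2b) val=3 bits=0x3 at bit 14: 0xf11e
word = 0xf11e → little-endian bytes:
  [0]=0x1e  [1]=0xf1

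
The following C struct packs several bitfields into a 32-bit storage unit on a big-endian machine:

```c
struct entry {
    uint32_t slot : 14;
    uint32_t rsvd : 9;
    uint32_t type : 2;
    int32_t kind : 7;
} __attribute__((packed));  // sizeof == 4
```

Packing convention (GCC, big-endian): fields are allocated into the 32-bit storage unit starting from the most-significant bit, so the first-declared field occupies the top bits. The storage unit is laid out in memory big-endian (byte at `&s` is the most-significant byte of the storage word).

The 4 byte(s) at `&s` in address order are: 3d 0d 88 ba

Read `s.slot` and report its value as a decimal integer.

3907

[0]=0x3d [1]=0x0d [2]=0x88 [3]=0xba (big-endian) → word 0x3d0d88ba
slot:14 @ bit 18 → (0x3d0d88ba>>18)&0x3fff = 0xf43  ←
rsvd:9 @ bit 9 → (0x3d0d88ba>>9)&0x1ff = 0xc4
type:2 @ bit 7 → (0x3d0d88ba>>7)&0x3 = 0x1
kind:7 @ bit 0 → (0x3d0d88ba>>0)&0x7f = 0x3a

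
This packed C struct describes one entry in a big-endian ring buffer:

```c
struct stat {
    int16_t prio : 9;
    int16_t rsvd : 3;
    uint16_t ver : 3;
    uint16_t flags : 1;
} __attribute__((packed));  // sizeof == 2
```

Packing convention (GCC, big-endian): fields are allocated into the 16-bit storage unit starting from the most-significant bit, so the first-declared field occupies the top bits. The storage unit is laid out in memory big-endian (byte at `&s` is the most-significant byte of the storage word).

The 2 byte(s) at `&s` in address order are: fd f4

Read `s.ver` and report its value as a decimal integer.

[0]=0xfd [1]=0xf4 (big-endian) → word 0xfdf4
prio:9 @ bit 7 → (0xfdf4>>7)&0x1ff = 0x1fb
rsvd:3 @ bit 4 → (0xfdf4>>4)&0x7 = 0x7
ver:3 @ bit 1 → (0xfdf4>>1)&0x7 = 0x2  ←
flags:1 @ bit 0 → (0xfdf4>>0)&0x1 = 0x0

2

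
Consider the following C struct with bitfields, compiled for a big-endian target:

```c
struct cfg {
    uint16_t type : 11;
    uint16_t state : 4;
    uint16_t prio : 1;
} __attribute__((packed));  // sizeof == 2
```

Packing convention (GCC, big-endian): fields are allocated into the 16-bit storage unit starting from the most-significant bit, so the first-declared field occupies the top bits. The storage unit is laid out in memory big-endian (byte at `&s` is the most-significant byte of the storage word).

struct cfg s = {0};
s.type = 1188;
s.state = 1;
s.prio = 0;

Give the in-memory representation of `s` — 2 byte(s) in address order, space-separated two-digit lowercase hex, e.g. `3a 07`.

type (11b) val=1188 bits=0x4a4 at bit 5: 0x9480
state (4b) val=1 bits=0x1 at bit 1: 0x9482
prio (1b) val=0 bits=0x0 at bit 0: 0x9482
word = 0x9482 → big-endian bytes:
  [0]=0x94  [1]=0x82

94 82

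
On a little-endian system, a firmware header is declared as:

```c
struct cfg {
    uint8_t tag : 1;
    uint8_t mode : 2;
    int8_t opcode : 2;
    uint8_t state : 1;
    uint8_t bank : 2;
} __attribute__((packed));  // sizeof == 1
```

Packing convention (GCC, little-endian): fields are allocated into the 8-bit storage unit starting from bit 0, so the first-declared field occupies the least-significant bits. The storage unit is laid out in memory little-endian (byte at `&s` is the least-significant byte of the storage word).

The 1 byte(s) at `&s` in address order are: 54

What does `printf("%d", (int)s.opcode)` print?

-2

[0]=0x54 (little-endian) → word 0x54
tag:1 @ bit 0 → (0x54>>0)&0x1 = 0x0
mode:2 @ bit 1 → (0x54>>1)&0x3 = 0x2
opcode:2 @ bit 3 → (0x54>>3)&0x3 = 0x2  ←
state:1 @ bit 5 → (0x54>>5)&0x1 = 0x0
bank:2 @ bit 6 → (0x54>>6)&0x3 = 0x1
opcode signed 2b, MSB=1: 2 - 4 = -2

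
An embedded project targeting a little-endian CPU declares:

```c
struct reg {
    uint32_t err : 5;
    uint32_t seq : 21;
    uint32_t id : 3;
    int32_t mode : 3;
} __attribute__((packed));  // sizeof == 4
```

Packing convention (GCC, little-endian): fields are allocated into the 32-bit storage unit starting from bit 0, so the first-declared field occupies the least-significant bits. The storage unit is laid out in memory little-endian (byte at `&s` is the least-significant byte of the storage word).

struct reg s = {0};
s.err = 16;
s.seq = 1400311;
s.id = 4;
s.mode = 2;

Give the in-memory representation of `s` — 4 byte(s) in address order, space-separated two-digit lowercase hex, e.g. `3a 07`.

f0 be ab 52

[0+:5] err=16 & 0x1f = 0x10; word=0x00000010
[5+:21] seq=1400311 & 0x1fffff = 0x155df7; word=0x02abbef0
[26+:3] id=4 & 0x7 = 0x4; word=0x12abbef0
[29+:3] mode=2 & 0x7 = 0x2; word=0x52abbef0
word = 0x52abbef0 → little-endian bytes:
  [0]=0xf0  [1]=0xbe  [2]=0xab  [3]=0x52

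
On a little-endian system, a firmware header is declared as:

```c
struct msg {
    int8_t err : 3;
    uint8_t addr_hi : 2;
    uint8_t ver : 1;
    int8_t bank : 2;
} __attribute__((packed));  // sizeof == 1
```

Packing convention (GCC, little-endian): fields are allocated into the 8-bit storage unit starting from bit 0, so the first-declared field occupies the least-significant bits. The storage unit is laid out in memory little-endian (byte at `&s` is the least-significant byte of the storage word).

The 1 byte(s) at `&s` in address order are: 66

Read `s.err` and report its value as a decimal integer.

-2

[0]=0x66 (little-endian) → word 0x66
err:3 @ bit 0 → (0x66>>0)&0x7 = 0x6  ←
addr_hi:2 @ bit 3 → (0x66>>3)&0x3 = 0x0
ver:1 @ bit 5 → (0x66>>5)&0x1 = 0x1
bank:2 @ bit 6 → (0x66>>6)&0x3 = 0x1
err signed 3b, MSB=1: 6 - 8 = -2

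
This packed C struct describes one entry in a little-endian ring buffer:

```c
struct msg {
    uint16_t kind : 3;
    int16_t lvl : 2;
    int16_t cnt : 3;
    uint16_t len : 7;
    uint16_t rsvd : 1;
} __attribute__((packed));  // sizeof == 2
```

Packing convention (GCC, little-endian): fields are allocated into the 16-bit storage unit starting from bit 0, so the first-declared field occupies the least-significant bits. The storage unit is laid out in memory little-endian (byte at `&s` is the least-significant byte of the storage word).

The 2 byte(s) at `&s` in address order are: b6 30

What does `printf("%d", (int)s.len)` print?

48

[0]=0xb6 [1]=0x30 (little-endian) → word 0x30b6
kind:3 @ bit 0 → (0x30b6>>0)&0x7 = 0x6
lvl:2 @ bit 3 → (0x30b6>>3)&0x3 = 0x2
cnt:3 @ bit 5 → (0x30b6>>5)&0x7 = 0x5
len:7 @ bit 8 → (0x30b6>>8)&0x7f = 0x30  ←
rsvd:1 @ bit 15 → (0x30b6>>15)&0x1 = 0x0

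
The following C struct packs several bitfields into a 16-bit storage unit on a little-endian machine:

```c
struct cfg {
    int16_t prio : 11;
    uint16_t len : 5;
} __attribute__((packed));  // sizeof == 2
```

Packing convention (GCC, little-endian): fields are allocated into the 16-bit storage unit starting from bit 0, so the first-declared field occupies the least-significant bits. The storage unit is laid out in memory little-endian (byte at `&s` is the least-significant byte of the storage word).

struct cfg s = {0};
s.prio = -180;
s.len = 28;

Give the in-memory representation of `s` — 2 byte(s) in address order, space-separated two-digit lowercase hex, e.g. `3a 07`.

4c e7

prio:11 = -180 → 0x74c << 0 → word 0x074c
len:5 = 28 → 0x1c << 11 → word 0xe74c
word = 0xe74c → little-endian bytes:
  [0]=0x4c  [1]=0xe7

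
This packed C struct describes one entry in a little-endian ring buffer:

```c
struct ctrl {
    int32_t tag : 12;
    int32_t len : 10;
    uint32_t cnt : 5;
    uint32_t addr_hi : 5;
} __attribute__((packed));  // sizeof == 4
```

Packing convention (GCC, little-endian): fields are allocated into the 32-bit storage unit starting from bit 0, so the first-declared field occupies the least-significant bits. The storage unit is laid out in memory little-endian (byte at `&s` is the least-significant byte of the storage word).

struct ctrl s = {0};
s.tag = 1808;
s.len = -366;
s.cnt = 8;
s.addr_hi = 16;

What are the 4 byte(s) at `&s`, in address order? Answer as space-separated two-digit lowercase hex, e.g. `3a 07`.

[0+:12] tag=1808 & 0xfff = 0x710; word=0x00000710
[12+:10] len=-366 & 0x3ff = 0x292; word=0x00292710
[22+:5] cnt=8 & 0x1f = 0x8; word=0x02292710
[27+:5] addr_hi=16 & 0x1f = 0x10; word=0x82292710
word = 0x82292710 → little-endian bytes:
  [0]=0x10  [1]=0x27  [2]=0x29  [3]=0x82

10 27 29 82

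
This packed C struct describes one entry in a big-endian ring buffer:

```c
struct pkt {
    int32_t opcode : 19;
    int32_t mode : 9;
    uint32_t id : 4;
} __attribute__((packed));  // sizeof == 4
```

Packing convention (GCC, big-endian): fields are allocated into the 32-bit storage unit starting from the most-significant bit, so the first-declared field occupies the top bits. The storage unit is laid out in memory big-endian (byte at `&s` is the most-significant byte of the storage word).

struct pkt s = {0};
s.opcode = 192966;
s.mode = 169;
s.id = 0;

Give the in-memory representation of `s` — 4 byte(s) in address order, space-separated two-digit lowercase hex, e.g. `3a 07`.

5e 38 ca 90

opcode:19 = 192966 → 0x2f1c6 << 13 → word 0x5e38c000
mode:9 = 169 → 0xa9 << 4 → word 0x5e38ca90
id:4 = 0 → 0x0 << 0 → word 0x5e38ca90
word = 0x5e38ca90 → big-endian bytes:
  [0]=0x5e  [1]=0x38  [2]=0xca  [3]=0x90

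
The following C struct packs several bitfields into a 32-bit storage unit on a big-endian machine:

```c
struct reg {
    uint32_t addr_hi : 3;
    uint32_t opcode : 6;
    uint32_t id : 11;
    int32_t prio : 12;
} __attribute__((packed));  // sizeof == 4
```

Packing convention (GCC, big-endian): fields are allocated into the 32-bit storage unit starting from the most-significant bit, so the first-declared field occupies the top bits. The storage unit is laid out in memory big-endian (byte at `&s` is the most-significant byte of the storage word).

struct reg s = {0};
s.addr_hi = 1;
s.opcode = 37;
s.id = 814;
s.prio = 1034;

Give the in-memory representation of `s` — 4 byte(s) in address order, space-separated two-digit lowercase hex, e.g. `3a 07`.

32 b2 e4 0a

[29+:3] addr_hi=1 & 0x7 = 0x1; word=0x20000000
[23+:6] opcode=37 & 0x3f = 0x25; word=0x32800000
[12+:11] id=814 & 0x7ff = 0x32e; word=0x32b2e000
[0+:12] prio=1034 & 0xfff = 0x40a; word=0x32b2e40a
word = 0x32b2e40a → big-endian bytes:
  [0]=0x32  [1]=0xb2  [2]=0xe4  [3]=0x0a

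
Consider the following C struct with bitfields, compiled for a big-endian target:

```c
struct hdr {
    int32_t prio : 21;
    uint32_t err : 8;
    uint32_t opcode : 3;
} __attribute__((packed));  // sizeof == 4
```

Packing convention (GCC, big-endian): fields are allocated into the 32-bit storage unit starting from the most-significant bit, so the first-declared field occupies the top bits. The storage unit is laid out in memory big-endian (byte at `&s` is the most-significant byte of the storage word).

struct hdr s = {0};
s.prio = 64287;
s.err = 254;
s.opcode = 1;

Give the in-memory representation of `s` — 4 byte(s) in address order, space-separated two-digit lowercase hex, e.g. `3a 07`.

07 d8 ff f1

[11+:21] prio=64287 & 0x1fffff = 0xfb1f; word=0x07d8f800
[3+:8] err=254 & 0xff = 0xfe; word=0x07d8fff0
[0+:3] opcode=1 & 0x7 = 0x1; word=0x07d8fff1
word = 0x07d8fff1 → big-endian bytes:
  [0]=0x07  [1]=0xd8  [2]=0xff  [3]=0xf1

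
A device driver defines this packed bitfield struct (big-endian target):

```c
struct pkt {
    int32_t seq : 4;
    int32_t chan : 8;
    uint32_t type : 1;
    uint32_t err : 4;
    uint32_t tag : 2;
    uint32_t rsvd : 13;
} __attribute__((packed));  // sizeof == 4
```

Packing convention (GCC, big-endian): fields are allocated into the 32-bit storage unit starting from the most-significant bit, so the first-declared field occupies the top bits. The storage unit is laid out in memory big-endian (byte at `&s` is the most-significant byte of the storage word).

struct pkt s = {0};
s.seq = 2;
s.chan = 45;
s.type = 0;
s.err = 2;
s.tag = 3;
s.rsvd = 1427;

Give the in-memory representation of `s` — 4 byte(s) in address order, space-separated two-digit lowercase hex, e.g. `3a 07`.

22 d1 65 93

[28+:4] seq=2 & 0xf = 0x2; word=0x20000000
[20+:8] chan=45 & 0xff = 0x2d; word=0x22d00000
[19+:1] type=0 & 0x1 = 0x0; word=0x22d00000
[15+:4] err=2 & 0xf = 0x2; word=0x22d10000
[13+:2] tag=3 & 0x3 = 0x3; word=0x22d16000
[0+:13] rsvd=1427 & 0x1fff = 0x593; word=0x22d16593
word = 0x22d16593 → big-endian bytes:
  [0]=0x22  [1]=0xd1  [2]=0x65  [3]=0x93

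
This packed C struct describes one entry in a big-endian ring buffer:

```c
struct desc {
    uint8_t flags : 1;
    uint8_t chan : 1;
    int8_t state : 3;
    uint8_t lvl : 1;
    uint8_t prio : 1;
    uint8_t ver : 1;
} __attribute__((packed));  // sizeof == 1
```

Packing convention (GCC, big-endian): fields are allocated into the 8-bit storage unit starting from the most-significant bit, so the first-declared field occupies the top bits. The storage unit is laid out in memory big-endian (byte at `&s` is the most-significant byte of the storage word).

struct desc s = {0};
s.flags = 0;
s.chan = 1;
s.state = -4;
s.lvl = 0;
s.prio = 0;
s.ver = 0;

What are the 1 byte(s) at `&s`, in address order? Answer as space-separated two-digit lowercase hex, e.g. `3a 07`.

[7+:1] flags=0 & 0x1 = 0x0; word=0x00
[6+:1] chan=1 & 0x1 = 0x1; word=0x40
[3+:3] state=-4 & 0x7 = 0x4; word=0x60
[2+:1] lvl=0 & 0x1 = 0x0; word=0x60
[1+:1] prio=0 & 0x1 = 0x0; word=0x60
[0+:1] ver=0 & 0x1 = 0x0; word=0x60
word = 0x60 → big-endian bytes:
  [0]=0x60

60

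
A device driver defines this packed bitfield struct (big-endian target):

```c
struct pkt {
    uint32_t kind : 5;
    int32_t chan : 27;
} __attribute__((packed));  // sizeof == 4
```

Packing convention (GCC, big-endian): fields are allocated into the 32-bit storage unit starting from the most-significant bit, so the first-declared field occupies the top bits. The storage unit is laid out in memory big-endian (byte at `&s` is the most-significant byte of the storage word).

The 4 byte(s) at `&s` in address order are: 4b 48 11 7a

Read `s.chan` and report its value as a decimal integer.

55054714

[0]=0x4b [1]=0x48 [2]=0x11 [3]=0x7a (big-endian) → word 0x4b48117a
kind [27+:5] = (word>>27) & 0x1f = 9
chan [0+:27] = (word>>0) & 0x7ffffff = 55054714  ←
chan signed 27b, MSB=0: value = 55054714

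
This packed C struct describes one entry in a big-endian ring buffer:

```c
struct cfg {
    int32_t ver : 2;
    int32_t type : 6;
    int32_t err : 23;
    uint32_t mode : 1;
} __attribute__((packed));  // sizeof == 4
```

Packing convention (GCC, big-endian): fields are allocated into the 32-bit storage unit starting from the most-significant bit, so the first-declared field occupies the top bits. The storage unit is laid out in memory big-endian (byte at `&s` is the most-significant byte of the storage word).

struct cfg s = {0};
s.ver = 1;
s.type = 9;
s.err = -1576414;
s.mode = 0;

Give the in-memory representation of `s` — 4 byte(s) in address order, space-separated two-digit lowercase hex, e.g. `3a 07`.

[30+:2] ver=1 & 0x3 = 0x1; word=0x40000000
[24+:6] type=9 & 0x3f = 0x9; word=0x49000000
[1+:23] err=-1576414 & 0x7fffff = 0x67f222; word=0x49cfe444
[0+:1] mode=0 & 0x1 = 0x0; word=0x49cfe444
word = 0x49cfe444 → big-endian bytes:
  [0]=0x49  [1]=0xcf  [2]=0xe4  [3]=0x44

49 cf e4 44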